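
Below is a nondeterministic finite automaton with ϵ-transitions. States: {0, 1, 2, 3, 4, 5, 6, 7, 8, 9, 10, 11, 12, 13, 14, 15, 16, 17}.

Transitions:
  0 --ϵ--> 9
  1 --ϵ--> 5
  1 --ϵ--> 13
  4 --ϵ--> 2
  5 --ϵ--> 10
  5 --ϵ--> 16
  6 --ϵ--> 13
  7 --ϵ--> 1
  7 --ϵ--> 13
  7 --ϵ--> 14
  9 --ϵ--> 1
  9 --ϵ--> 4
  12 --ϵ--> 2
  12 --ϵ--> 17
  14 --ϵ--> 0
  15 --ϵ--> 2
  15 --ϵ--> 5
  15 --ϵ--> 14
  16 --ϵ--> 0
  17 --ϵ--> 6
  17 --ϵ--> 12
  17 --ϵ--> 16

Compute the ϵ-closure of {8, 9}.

{0, 1, 2, 4, 5, 8, 9, 10, 13, 16}

Start with {8, 9}.
From 9 via ϵ: add 1, 4.
From 1 via ϵ: add 5, 13.
From 4 via ϵ: add 2.
From 5 via ϵ: add 10, 16.
From 16 via ϵ: add 0.
No new states can be added; the closed set is {0, 1, 2, 4, 5, 8, 9, 10, 13, 16}.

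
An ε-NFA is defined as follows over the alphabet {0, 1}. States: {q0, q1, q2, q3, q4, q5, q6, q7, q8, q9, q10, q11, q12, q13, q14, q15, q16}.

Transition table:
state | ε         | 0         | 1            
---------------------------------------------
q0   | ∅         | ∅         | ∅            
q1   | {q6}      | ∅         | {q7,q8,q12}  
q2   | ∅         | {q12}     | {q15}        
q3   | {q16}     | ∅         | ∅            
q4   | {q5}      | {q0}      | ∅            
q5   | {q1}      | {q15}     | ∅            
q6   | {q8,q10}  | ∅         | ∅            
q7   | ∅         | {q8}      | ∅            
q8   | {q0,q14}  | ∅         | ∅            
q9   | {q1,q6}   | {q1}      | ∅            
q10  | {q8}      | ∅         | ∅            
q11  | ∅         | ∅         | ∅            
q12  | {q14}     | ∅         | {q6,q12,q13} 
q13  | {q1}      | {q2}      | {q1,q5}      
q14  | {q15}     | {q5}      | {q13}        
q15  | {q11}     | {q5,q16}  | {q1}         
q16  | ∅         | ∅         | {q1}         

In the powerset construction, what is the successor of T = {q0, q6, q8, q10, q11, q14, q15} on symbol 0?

{q0, q1, q5, q6, q8, q10, q11, q14, q15, q16}

q14 on 0 → {q5}.
q15 on 0 → {q5, q16}.
No 0-transition from q0, q6, q8, q10, q11.
Union after reading 0: {q5, q16}.
Now take the ε-closure:
From q5 via ε: add q1.
From q1 via ε: add q6.
From q6 via ε: add q8, q10.
From q8 via ε: add q0, q14.
From q14 via ε: add q15.
From q15 via ε: add q11.
No new states can be added; the closed set is {q0, q1, q5, q6, q8, q10, q11, q14, q15, q16}.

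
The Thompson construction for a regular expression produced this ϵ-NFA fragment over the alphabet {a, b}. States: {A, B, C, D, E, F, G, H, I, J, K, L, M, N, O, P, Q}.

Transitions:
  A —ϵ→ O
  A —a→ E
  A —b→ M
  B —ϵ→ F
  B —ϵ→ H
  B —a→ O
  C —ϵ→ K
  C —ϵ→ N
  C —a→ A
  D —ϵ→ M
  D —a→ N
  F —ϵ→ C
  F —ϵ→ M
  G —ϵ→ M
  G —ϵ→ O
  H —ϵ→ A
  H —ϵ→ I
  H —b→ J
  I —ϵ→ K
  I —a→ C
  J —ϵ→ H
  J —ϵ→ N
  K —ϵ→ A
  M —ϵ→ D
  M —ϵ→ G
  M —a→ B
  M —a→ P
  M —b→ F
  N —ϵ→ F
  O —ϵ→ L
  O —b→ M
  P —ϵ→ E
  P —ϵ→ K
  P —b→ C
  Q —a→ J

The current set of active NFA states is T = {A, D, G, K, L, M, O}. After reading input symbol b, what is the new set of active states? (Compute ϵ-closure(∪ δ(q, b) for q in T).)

A on b → {M}.
M on b → {F}.
O on b → {M}.
No b-transition from D, G, K, L.
Union after reading b: {F, M}.
Now take the ϵ-closure:
From F via ϵ: add C.
From M via ϵ: add D, G.
From C via ϵ: add K, N.
From G via ϵ: add O.
From K via ϵ: add A.
From O via ϵ: add L.
No new states can be added; the closed set is {A, C, D, F, G, K, L, M, N, O}.

{A, C, D, F, G, K, L, M, N, O}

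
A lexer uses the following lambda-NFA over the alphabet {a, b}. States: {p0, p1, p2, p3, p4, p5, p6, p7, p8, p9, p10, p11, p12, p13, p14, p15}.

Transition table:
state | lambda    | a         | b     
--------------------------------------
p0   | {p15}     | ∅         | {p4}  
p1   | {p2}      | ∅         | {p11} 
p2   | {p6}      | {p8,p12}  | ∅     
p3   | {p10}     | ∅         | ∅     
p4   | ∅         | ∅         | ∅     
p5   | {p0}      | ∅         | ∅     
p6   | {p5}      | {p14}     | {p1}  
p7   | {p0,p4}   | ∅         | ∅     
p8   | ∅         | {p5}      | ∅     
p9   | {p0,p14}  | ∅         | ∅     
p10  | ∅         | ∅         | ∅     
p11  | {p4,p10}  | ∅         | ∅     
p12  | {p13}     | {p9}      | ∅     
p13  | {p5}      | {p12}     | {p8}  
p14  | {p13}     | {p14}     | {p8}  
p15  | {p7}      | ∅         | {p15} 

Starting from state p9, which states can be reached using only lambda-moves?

{p0, p4, p5, p7, p9, p13, p14, p15}

Start with {p9}.
From p9 via lambda: add p0, p14.
From p0 via lambda: add p15.
From p14 via lambda: add p13.
From p13 via lambda: add p5.
From p15 via lambda: add p7.
From p7 via lambda: add p4.
No new states can be added; the closed set is {p0, p4, p5, p7, p9, p13, p14, p15}.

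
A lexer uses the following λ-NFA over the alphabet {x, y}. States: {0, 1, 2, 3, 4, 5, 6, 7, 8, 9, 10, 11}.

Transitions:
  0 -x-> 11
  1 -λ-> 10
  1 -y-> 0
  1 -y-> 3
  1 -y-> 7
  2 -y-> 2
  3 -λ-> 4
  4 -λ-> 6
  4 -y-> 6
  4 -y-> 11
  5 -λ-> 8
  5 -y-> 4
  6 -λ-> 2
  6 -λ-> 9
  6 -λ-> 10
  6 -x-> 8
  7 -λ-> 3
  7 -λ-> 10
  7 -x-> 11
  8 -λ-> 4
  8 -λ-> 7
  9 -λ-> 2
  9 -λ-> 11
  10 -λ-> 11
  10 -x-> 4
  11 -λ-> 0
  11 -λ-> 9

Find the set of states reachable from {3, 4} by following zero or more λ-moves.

{0, 2, 3, 4, 6, 9, 10, 11}

Start with {3, 4}.
From 4 via λ: add 6.
From 6 via λ: add 2, 9, 10.
From 9 via λ: add 11.
From 11 via λ: add 0.
No new states can be added; the closed set is {0, 2, 3, 4, 6, 9, 10, 11}.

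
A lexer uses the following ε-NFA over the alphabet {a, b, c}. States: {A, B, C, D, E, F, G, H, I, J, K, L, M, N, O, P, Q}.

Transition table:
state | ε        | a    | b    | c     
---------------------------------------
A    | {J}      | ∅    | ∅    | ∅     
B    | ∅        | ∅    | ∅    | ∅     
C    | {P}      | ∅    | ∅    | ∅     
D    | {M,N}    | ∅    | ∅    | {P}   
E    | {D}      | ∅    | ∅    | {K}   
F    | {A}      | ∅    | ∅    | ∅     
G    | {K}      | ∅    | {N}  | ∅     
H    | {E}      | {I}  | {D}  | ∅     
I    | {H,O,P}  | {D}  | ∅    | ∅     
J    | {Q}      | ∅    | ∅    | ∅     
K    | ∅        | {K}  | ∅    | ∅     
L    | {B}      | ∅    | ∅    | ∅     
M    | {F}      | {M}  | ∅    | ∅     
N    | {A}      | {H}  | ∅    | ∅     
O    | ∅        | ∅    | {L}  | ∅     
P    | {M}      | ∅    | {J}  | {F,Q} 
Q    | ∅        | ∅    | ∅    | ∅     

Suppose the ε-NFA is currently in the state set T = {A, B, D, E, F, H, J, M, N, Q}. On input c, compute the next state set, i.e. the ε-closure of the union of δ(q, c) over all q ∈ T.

{A, F, J, K, M, P, Q}

D on c → {P}.
E on c → {K}.
No c-transition from A, B, F, H, J, M, N, Q.
Union after reading c: {K, P}.
Now take the ε-closure:
From P via ε: add M.
From M via ε: add F.
From F via ε: add A.
From A via ε: add J.
From J via ε: add Q.
No new states can be added; the closed set is {A, F, J, K, M, P, Q}.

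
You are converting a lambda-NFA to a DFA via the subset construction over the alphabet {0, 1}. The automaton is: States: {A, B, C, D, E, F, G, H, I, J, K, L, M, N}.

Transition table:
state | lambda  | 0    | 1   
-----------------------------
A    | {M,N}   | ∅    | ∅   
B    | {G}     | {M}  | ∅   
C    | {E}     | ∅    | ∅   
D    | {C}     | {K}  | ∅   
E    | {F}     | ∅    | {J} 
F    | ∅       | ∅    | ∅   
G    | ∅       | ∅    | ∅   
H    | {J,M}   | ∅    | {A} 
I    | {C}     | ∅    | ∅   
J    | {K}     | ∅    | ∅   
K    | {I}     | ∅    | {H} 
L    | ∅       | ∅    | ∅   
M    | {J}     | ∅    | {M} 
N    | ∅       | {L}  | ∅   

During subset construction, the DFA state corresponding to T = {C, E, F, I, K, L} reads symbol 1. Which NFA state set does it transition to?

E on 1 → {J}.
K on 1 → {H}.
No 1-transition from C, F, I, L.
Union after reading 1: {H, J}.
Now take the lambda-closure:
From H via lambda: add M.
From J via lambda: add K.
From K via lambda: add I.
From I via lambda: add C.
From C via lambda: add E.
From E via lambda: add F.
No new states can be added; the closed set is {C, E, F, H, I, J, K, M}.

{C, E, F, H, I, J, K, M}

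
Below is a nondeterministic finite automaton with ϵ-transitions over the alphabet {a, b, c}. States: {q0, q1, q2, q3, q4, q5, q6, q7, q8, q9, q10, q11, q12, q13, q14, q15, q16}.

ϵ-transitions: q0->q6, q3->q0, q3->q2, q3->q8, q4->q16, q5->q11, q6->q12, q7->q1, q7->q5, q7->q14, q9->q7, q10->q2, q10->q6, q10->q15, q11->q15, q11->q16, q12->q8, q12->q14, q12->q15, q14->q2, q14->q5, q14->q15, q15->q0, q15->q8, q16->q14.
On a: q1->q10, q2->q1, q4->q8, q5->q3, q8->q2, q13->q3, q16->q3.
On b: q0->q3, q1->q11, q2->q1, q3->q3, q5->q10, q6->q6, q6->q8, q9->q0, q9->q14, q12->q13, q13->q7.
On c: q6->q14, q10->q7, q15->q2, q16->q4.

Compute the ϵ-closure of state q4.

{q0, q2, q4, q5, q6, q8, q11, q12, q14, q15, q16}

Start with {q4}.
From q4 via ϵ: add q16.
From q16 via ϵ: add q14.
From q14 via ϵ: add q2, q5, q15.
From q5 via ϵ: add q11.
From q15 via ϵ: add q0, q8.
From q0 via ϵ: add q6.
From q6 via ϵ: add q12.
No new states can be added; the closed set is {q0, q2, q4, q5, q6, q8, q11, q12, q14, q15, q16}.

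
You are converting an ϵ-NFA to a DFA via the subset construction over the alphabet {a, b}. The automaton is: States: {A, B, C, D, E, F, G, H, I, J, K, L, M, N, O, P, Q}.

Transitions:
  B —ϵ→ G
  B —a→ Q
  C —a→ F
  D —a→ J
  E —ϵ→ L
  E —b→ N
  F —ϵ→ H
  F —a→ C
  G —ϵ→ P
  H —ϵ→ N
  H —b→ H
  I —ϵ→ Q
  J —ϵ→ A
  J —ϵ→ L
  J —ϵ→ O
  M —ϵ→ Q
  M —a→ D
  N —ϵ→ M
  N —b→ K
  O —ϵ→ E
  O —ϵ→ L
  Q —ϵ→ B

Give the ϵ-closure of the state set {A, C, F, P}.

{A, B, C, F, G, H, M, N, P, Q}

Start with {A, C, F, P}.
From F via ϵ: add H.
From H via ϵ: add N.
From N via ϵ: add M.
From M via ϵ: add Q.
From Q via ϵ: add B.
From B via ϵ: add G.
No new states can be added; the closed set is {A, B, C, F, G, H, M, N, P, Q}.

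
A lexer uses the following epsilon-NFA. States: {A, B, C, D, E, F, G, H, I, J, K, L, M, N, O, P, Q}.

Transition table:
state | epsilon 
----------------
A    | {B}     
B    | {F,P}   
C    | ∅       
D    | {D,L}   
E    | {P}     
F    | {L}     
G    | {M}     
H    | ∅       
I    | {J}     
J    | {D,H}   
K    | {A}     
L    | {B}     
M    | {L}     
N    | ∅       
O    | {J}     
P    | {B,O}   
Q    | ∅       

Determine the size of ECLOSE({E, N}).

Start with {E, N}.
From E via epsilon: add P.
From P via epsilon: add B, O.
From B via epsilon: add F.
From O via epsilon: add J.
From F via epsilon: add L.
From J via epsilon: add D, H.
epsilon-closure = {B, D, E, F, H, J, L, N, O, P}, which has 10 states.

10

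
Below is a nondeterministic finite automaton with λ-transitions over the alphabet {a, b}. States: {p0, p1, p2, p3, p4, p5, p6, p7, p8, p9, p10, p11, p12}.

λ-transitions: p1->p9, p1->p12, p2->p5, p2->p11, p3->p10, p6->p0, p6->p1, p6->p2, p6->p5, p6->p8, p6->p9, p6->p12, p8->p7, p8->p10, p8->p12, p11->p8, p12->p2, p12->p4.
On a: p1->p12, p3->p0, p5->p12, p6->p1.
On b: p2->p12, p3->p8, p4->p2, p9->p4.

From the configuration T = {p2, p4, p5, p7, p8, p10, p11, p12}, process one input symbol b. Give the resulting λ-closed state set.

{p2, p4, p5, p7, p8, p10, p11, p12}

p2 on b → {p12}.
p4 on b → {p2}.
No b-transition from p5, p7, p8, p10, p11, p12.
Union after reading b: {p2, p12}.
Now take the λ-closure:
From p2 via λ: add p5, p11.
From p12 via λ: add p4.
From p11 via λ: add p8.
From p8 via λ: add p7, p10.
No new states can be added; the closed set is {p2, p4, p5, p7, p8, p10, p11, p12}.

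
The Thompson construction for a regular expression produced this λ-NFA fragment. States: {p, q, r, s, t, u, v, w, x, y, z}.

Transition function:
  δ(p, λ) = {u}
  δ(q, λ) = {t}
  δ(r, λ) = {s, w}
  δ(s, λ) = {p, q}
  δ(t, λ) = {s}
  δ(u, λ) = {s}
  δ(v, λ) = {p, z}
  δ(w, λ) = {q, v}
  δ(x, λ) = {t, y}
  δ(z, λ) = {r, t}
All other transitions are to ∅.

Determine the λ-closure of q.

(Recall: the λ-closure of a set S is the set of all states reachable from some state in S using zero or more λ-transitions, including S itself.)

{p, q, s, t, u}

Start with {q}.
From q via λ: add t.
From t via λ: add s.
From s via λ: add p.
From p via λ: add u.
No new states can be added; the closed set is {p, q, s, t, u}.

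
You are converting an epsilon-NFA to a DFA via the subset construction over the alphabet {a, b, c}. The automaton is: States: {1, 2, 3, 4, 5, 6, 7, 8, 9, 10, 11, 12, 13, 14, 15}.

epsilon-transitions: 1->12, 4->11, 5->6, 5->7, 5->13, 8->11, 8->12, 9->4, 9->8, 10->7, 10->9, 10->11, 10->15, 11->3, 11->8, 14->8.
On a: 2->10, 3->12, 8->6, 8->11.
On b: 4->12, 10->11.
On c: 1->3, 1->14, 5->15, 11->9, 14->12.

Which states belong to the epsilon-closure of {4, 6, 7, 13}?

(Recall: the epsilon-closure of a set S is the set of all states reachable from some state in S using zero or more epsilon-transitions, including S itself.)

{3, 4, 6, 7, 8, 11, 12, 13}

Start with {4, 6, 7, 13}.
From 4 via epsilon: add 11.
From 11 via epsilon: add 3, 8.
From 8 via epsilon: add 12.
No new states can be added; the closed set is {3, 4, 6, 7, 8, 11, 12, 13}.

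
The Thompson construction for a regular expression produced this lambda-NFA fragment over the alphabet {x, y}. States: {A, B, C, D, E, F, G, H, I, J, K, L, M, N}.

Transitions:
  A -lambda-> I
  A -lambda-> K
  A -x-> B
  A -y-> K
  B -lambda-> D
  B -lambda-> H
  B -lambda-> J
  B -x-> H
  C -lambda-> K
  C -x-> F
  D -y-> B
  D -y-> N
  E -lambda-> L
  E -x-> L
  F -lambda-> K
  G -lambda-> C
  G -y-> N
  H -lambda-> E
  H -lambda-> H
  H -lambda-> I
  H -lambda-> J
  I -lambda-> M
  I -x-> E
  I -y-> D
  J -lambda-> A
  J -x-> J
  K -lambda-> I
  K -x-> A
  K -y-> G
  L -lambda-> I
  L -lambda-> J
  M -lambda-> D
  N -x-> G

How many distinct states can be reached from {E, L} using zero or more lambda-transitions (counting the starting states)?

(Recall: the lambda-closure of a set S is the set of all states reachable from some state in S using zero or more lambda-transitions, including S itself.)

Start with {E, L}.
From L via lambda: add I, J.
From I via lambda: add M.
From J via lambda: add A.
From A via lambda: add K.
From M via lambda: add D.
lambda-closure = {A, D, E, I, J, K, L, M}, which has 8 states.

8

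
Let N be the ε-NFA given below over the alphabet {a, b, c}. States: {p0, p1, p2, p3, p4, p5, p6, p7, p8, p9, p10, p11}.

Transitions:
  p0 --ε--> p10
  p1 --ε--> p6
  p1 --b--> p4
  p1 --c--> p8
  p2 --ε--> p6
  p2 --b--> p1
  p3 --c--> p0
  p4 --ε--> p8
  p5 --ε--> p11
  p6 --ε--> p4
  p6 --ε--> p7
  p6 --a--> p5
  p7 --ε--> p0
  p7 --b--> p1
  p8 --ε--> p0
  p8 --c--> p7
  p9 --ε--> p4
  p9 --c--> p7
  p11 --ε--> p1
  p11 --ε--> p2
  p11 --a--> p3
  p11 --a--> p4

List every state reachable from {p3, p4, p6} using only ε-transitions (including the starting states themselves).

{p0, p3, p4, p6, p7, p8, p10}

Start with {p3, p4, p6}.
From p4 via ε: add p8.
From p6 via ε: add p7.
From p7 via ε: add p0.
From p0 via ε: add p10.
No new states can be added; the closed set is {p0, p3, p4, p6, p7, p8, p10}.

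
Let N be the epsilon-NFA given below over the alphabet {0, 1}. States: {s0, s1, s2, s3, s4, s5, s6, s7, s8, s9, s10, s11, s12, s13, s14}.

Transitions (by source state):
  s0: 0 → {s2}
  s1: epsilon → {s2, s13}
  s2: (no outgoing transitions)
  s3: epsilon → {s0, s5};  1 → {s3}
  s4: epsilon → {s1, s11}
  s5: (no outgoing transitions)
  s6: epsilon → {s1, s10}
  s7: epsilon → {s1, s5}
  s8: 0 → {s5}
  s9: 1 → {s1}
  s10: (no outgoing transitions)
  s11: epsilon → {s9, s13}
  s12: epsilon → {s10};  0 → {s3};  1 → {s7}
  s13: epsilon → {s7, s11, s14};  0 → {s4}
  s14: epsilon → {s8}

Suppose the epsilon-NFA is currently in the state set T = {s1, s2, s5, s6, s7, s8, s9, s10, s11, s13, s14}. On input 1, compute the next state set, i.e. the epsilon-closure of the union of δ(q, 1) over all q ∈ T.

{s1, s2, s5, s7, s8, s9, s11, s13, s14}

s9 on 1 → {s1}.
No 1-transition from s1, s2, s5, s6, s7, s8, s10, s11, s13, s14.
Union after reading 1: {s1}.
Now take the epsilon-closure:
From s1 via epsilon: add s2, s13.
From s13 via epsilon: add s7, s11, s14.
From s7 via epsilon: add s5.
From s11 via epsilon: add s9.
From s14 via epsilon: add s8.
No new states can be added; the closed set is {s1, s2, s5, s7, s8, s9, s11, s13, s14}.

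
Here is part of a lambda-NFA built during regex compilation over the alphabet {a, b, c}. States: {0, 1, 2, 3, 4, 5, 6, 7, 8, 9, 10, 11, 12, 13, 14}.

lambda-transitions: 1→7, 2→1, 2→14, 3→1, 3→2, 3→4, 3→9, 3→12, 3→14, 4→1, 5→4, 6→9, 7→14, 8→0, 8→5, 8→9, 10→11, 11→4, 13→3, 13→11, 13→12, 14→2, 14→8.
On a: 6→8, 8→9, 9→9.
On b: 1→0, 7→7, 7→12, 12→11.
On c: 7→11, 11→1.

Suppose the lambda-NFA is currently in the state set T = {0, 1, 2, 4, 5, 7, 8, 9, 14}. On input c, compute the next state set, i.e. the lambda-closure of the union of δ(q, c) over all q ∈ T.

7 on c → {11}.
No c-transition from 0, 1, 2, 4, 5, 8, 9, 14.
Union after reading c: {11}.
Now take the lambda-closure:
From 11 via lambda: add 4.
From 4 via lambda: add 1.
From 1 via lambda: add 7.
From 7 via lambda: add 14.
From 14 via lambda: add 2, 8.
From 8 via lambda: add 0, 5, 9.
No new states can be added; the closed set is {0, 1, 2, 4, 5, 7, 8, 9, 11, 14}.

{0, 1, 2, 4, 5, 7, 8, 9, 11, 14}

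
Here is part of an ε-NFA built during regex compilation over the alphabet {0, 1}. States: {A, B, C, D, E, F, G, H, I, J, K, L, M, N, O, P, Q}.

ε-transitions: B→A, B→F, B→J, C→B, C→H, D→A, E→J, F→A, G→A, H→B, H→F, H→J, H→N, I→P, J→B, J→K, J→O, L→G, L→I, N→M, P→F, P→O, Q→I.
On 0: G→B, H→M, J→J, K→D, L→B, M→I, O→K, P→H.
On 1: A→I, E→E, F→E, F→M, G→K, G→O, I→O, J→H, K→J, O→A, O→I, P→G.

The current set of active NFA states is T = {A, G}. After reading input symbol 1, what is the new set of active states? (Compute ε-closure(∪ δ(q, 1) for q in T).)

{A, F, I, K, O, P}

A on 1 → {I}.
G on 1 → {K, O}.
Union after reading 1: {I, K, O}.
Now take the ε-closure:
From I via ε: add P.
From P via ε: add F.
From F via ε: add A.
No new states can be added; the closed set is {A, F, I, K, O, P}.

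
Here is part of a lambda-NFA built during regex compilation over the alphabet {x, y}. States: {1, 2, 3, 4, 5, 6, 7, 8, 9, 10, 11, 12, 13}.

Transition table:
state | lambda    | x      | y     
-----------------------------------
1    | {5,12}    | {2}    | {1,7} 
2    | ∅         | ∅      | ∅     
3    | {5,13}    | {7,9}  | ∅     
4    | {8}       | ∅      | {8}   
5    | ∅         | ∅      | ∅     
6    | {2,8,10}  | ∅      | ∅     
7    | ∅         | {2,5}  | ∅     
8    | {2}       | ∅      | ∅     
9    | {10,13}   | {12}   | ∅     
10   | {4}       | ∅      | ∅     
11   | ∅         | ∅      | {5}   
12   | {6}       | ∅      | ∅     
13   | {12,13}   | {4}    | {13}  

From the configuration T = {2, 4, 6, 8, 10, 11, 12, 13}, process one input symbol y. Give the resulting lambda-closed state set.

4 on y → {8}.
11 on y → {5}.
13 on y → {13}.
No y-transition from 2, 6, 8, 10, 12.
Union after reading y: {5, 8, 13}.
Now take the lambda-closure:
From 8 via lambda: add 2.
From 13 via lambda: add 12.
From 12 via lambda: add 6.
From 6 via lambda: add 10.
From 10 via lambda: add 4.
No new states can be added; the closed set is {2, 4, 5, 6, 8, 10, 12, 13}.

{2, 4, 5, 6, 8, 10, 12, 13}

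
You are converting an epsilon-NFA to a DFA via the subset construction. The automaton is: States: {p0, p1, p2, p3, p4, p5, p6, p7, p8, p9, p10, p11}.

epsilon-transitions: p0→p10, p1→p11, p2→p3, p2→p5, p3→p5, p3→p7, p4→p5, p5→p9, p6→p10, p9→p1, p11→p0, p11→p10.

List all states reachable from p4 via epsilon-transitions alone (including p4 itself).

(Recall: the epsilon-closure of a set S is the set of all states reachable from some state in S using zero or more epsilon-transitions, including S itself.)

Start with {p4}.
From p4 via epsilon: add p5.
From p5 via epsilon: add p9.
From p9 via epsilon: add p1.
From p1 via epsilon: add p11.
From p11 via epsilon: add p0, p10.
No new states can be added; the closed set is {p0, p1, p4, p5, p9, p10, p11}.

{p0, p1, p4, p5, p9, p10, p11}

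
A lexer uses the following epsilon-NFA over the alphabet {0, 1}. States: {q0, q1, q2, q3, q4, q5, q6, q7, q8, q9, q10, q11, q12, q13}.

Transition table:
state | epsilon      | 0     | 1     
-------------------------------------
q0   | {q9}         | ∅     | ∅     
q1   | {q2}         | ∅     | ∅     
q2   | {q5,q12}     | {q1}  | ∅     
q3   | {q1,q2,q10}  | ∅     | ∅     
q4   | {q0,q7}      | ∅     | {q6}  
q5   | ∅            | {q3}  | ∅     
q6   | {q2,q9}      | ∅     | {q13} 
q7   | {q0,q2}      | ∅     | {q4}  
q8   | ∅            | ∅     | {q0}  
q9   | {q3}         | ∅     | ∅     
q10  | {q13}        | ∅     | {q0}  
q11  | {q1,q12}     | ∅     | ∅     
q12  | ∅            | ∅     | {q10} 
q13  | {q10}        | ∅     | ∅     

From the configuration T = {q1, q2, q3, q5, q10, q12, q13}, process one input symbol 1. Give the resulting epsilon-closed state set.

{q0, q1, q2, q3, q5, q9, q10, q12, q13}

q10 on 1 → {q0}.
q12 on 1 → {q10}.
No 1-transition from q1, q2, q3, q5, q13.
Union after reading 1: {q0, q10}.
Now take the epsilon-closure:
From q0 via epsilon: add q9.
From q10 via epsilon: add q13.
From q9 via epsilon: add q3.
From q3 via epsilon: add q1, q2.
From q2 via epsilon: add q5, q12.
No new states can be added; the closed set is {q0, q1, q2, q3, q5, q9, q10, q12, q13}.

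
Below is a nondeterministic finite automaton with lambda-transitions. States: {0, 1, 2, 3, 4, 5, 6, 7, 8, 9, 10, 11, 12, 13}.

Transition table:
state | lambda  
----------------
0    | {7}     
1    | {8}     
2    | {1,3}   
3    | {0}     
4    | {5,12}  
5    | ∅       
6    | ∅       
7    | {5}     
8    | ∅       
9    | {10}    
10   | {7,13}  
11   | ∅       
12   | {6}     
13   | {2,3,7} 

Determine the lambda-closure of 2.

Start with {2}.
From 2 via lambda: add 1, 3.
From 1 via lambda: add 8.
From 3 via lambda: add 0.
From 0 via lambda: add 7.
From 7 via lambda: add 5.
No new states can be added; the closed set is {0, 1, 2, 3, 5, 7, 8}.

{0, 1, 2, 3, 5, 7, 8}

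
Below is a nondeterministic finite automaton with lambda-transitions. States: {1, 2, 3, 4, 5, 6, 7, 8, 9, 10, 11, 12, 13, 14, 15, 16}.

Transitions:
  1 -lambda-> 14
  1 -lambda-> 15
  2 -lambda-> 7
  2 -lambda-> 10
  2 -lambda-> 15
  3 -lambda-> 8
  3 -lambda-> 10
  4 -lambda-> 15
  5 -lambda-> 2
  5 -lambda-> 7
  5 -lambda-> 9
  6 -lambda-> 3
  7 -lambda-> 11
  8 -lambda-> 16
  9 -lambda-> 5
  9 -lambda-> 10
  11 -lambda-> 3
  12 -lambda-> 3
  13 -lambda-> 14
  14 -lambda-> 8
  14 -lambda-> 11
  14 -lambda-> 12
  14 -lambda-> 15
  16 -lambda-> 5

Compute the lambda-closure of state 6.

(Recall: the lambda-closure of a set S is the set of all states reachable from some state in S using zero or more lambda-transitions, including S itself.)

{2, 3, 5, 6, 7, 8, 9, 10, 11, 15, 16}

Start with {6}.
From 6 via lambda: add 3.
From 3 via lambda: add 8, 10.
From 8 via lambda: add 16.
From 16 via lambda: add 5.
From 5 via lambda: add 2, 7, 9.
From 2 via lambda: add 15.
From 7 via lambda: add 11.
No new states can be added; the closed set is {2, 3, 5, 6, 7, 8, 9, 10, 11, 15, 16}.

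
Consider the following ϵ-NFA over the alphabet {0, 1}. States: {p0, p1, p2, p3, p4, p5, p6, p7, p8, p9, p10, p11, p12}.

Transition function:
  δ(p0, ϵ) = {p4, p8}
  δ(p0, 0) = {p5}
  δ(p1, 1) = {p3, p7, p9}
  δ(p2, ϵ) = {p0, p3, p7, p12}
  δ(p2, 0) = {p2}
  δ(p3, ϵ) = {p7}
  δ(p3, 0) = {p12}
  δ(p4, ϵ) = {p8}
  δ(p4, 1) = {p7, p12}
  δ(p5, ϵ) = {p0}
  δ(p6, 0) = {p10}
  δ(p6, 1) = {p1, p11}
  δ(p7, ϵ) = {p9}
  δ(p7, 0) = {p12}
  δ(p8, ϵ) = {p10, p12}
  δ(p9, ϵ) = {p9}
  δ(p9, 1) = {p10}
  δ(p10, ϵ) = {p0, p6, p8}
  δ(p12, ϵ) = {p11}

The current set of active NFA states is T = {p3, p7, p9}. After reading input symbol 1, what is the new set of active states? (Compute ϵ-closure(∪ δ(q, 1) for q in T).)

p9 on 1 → {p10}.
No 1-transition from p3, p7.
Union after reading 1: {p10}.
Now take the ϵ-closure:
From p10 via ϵ: add p0, p6, p8.
From p0 via ϵ: add p4.
From p8 via ϵ: add p12.
From p12 via ϵ: add p11.
No new states can be added; the closed set is {p0, p4, p6, p8, p10, p11, p12}.

{p0, p4, p6, p8, p10, p11, p12}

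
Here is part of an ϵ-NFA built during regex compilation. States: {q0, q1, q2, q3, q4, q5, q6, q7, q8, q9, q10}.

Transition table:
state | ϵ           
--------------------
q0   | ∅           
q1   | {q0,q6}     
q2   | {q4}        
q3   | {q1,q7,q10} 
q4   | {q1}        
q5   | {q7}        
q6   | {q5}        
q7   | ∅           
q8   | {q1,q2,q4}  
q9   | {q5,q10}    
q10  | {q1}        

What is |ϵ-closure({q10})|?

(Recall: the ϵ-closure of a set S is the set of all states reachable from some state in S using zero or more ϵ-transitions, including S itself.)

6

Start with {q10}.
From q10 via ϵ: add q1.
From q1 via ϵ: add q0, q6.
From q6 via ϵ: add q5.
From q5 via ϵ: add q7.
ϵ-closure = {q0, q1, q5, q6, q7, q10}, which has 6 states.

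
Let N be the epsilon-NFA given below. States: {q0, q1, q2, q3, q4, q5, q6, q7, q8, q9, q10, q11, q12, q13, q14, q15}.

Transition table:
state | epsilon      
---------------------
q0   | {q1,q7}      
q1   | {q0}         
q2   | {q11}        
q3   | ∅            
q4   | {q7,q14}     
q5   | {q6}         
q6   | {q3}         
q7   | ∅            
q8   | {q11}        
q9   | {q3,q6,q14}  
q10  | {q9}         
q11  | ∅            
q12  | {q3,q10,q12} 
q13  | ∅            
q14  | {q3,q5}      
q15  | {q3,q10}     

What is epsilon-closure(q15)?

{q3, q5, q6, q9, q10, q14, q15}

Start with {q15}.
From q15 via epsilon: add q3, q10.
From q10 via epsilon: add q9.
From q9 via epsilon: add q6, q14.
From q14 via epsilon: add q5.
No new states can be added; the closed set is {q3, q5, q6, q9, q10, q14, q15}.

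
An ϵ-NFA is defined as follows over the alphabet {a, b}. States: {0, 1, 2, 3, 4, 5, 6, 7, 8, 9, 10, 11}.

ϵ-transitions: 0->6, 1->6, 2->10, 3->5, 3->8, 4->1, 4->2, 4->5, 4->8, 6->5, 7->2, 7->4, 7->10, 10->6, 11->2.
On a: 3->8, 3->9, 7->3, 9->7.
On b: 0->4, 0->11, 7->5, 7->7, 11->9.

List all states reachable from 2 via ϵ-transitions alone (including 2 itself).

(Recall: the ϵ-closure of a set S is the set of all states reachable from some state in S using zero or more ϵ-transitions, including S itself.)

{2, 5, 6, 10}

Start with {2}.
From 2 via ϵ: add 10.
From 10 via ϵ: add 6.
From 6 via ϵ: add 5.
No new states can be added; the closed set is {2, 5, 6, 10}.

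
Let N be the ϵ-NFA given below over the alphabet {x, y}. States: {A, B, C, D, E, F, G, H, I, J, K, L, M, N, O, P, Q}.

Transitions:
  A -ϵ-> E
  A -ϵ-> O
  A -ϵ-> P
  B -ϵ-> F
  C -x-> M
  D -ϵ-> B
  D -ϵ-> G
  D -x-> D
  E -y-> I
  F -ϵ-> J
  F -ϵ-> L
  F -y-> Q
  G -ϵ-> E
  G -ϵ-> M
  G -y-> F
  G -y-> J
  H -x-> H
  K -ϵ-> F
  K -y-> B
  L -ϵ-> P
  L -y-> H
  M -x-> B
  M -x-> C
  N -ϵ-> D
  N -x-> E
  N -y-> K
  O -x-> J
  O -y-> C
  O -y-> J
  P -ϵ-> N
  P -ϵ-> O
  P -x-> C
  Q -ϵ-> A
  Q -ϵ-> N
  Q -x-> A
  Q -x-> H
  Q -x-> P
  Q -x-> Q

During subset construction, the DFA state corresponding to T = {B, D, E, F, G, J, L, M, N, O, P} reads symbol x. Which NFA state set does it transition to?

{B, C, D, E, F, G, J, L, M, N, O, P}

D on x → {D}.
M on x → {B, C}.
N on x → {E}.
O on x → {J}.
P on x → {C}.
No x-transition from B, E, F, G, J, L.
Union after reading x: {B, C, D, E, J}.
Now take the ϵ-closure:
From B via ϵ: add F.
From D via ϵ: add G.
From F via ϵ: add L.
From G via ϵ: add M.
From L via ϵ: add P.
From P via ϵ: add N, O.
No new states can be added; the closed set is {B, C, D, E, F, G, J, L, M, N, O, P}.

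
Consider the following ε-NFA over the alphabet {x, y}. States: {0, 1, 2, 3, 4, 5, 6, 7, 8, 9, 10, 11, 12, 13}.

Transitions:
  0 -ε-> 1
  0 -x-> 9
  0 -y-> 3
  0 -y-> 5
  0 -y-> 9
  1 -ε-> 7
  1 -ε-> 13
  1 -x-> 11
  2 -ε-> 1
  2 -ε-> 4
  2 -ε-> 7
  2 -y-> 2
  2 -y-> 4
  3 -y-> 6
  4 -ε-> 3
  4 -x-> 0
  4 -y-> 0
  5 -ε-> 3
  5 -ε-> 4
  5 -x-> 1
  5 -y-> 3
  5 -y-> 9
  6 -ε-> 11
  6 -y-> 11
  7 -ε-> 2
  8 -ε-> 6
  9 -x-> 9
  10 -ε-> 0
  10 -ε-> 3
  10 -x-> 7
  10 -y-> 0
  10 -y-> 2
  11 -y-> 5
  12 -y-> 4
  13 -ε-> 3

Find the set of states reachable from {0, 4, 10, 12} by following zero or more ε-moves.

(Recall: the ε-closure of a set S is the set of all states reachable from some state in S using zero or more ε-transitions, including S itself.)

{0, 1, 2, 3, 4, 7, 10, 12, 13}

Start with {0, 4, 10, 12}.
From 0 via ε: add 1.
From 4 via ε: add 3.
From 1 via ε: add 7, 13.
From 7 via ε: add 2.
No new states can be added; the closed set is {0, 1, 2, 3, 4, 7, 10, 12, 13}.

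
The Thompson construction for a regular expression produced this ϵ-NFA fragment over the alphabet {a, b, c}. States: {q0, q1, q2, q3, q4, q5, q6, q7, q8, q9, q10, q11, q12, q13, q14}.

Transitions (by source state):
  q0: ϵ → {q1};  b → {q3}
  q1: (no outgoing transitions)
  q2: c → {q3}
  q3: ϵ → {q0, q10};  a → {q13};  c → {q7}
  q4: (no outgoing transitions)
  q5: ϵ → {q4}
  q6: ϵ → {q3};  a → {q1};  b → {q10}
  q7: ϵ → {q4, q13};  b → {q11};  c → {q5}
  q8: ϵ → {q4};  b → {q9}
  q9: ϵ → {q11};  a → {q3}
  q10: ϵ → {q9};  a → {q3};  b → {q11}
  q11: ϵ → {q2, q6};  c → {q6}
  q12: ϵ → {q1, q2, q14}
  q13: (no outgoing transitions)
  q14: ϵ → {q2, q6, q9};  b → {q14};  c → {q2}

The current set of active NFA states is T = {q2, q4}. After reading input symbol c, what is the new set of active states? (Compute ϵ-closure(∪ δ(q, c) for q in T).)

{q0, q1, q2, q3, q6, q9, q10, q11}

q2 on c → {q3}.
No c-transition from q4.
Union after reading c: {q3}.
Now take the ϵ-closure:
From q3 via ϵ: add q0, q10.
From q0 via ϵ: add q1.
From q10 via ϵ: add q9.
From q9 via ϵ: add q11.
From q11 via ϵ: add q2, q6.
No new states can be added; the closed set is {q0, q1, q2, q3, q6, q9, q10, q11}.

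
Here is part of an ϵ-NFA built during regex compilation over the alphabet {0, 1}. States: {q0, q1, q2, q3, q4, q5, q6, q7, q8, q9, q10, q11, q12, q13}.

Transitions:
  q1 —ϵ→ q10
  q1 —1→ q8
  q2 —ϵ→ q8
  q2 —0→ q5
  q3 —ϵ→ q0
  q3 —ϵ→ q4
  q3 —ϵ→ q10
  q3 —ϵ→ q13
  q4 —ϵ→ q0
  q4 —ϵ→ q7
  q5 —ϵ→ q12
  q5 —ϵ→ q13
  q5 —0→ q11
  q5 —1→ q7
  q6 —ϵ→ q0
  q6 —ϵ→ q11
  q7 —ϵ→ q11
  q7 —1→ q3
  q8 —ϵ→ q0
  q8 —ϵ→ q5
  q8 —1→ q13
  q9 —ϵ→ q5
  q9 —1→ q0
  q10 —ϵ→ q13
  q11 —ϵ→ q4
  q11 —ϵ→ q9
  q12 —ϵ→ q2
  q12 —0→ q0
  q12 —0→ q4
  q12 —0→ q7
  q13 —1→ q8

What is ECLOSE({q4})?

{q0, q2, q4, q5, q7, q8, q9, q11, q12, q13}

Start with {q4}.
From q4 via ϵ: add q0, q7.
From q7 via ϵ: add q11.
From q11 via ϵ: add q9.
From q9 via ϵ: add q5.
From q5 via ϵ: add q12, q13.
From q12 via ϵ: add q2.
From q2 via ϵ: add q8.
No new states can be added; the closed set is {q0, q2, q4, q5, q7, q8, q9, q11, q12, q13}.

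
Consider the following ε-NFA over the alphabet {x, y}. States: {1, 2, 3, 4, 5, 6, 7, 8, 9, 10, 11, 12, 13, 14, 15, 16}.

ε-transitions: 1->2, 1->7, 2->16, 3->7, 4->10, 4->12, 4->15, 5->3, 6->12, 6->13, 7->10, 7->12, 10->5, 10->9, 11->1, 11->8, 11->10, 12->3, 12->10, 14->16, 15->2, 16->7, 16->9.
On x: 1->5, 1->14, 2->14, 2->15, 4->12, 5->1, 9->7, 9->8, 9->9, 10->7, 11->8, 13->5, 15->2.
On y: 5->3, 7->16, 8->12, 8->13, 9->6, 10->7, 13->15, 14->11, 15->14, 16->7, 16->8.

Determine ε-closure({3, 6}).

Start with {3, 6}.
From 3 via ε: add 7.
From 6 via ε: add 12, 13.
From 7 via ε: add 10.
From 10 via ε: add 5, 9.
No new states can be added; the closed set is {3, 5, 6, 7, 9, 10, 12, 13}.

{3, 5, 6, 7, 9, 10, 12, 13}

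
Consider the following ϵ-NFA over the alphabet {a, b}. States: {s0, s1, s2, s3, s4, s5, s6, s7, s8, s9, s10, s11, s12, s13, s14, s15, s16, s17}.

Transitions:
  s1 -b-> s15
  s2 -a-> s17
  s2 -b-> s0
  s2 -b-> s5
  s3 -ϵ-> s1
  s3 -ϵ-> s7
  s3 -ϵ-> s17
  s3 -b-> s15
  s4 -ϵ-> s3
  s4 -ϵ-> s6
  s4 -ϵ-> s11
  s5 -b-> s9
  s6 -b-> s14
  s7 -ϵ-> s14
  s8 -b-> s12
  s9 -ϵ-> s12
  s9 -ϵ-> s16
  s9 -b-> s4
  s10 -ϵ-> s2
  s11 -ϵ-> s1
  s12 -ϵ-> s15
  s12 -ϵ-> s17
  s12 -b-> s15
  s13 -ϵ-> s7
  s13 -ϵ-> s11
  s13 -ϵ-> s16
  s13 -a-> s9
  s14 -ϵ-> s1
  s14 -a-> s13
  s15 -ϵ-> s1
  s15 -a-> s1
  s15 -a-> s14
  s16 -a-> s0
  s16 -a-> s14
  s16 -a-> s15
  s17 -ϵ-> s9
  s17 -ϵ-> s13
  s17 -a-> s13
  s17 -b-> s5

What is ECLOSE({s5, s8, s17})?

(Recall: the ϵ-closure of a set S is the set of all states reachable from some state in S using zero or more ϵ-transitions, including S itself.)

{s1, s5, s7, s8, s9, s11, s12, s13, s14, s15, s16, s17}

Start with {s5, s8, s17}.
From s17 via ϵ: add s9, s13.
From s9 via ϵ: add s12, s16.
From s13 via ϵ: add s7, s11.
From s7 via ϵ: add s14.
From s11 via ϵ: add s1.
From s12 via ϵ: add s15.
No new states can be added; the closed set is {s1, s5, s7, s8, s9, s11, s12, s13, s14, s15, s16, s17}.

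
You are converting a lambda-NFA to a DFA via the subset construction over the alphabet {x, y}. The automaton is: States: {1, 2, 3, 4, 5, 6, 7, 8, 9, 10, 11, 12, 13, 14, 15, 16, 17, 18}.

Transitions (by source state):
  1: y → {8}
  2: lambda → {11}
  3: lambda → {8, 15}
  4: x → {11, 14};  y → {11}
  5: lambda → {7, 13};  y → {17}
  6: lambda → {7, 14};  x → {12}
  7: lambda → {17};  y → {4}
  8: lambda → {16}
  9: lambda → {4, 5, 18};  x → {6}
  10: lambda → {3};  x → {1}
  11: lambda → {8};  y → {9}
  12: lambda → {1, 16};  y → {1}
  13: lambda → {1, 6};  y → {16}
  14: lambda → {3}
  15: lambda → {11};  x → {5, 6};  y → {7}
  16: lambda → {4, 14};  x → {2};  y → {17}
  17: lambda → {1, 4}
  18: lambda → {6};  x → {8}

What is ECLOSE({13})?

{1, 3, 4, 6, 7, 8, 11, 13, 14, 15, 16, 17}

Start with {13}.
From 13 via lambda: add 1, 6.
From 6 via lambda: add 7, 14.
From 7 via lambda: add 17.
From 14 via lambda: add 3.
From 3 via lambda: add 8, 15.
From 17 via lambda: add 4.
From 8 via lambda: add 16.
From 15 via lambda: add 11.
No new states can be added; the closed set is {1, 3, 4, 6, 7, 8, 11, 13, 14, 15, 16, 17}.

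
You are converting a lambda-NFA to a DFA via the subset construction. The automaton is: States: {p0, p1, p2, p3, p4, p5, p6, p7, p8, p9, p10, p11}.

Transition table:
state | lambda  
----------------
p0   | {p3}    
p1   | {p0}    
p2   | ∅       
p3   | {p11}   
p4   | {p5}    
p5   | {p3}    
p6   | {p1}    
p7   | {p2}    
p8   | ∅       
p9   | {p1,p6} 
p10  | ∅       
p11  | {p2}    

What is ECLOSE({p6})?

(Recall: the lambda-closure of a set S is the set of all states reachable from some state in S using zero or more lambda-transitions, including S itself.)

{p0, p1, p2, p3, p6, p11}

Start with {p6}.
From p6 via lambda: add p1.
From p1 via lambda: add p0.
From p0 via lambda: add p3.
From p3 via lambda: add p11.
From p11 via lambda: add p2.
No new states can be added; the closed set is {p0, p1, p2, p3, p6, p11}.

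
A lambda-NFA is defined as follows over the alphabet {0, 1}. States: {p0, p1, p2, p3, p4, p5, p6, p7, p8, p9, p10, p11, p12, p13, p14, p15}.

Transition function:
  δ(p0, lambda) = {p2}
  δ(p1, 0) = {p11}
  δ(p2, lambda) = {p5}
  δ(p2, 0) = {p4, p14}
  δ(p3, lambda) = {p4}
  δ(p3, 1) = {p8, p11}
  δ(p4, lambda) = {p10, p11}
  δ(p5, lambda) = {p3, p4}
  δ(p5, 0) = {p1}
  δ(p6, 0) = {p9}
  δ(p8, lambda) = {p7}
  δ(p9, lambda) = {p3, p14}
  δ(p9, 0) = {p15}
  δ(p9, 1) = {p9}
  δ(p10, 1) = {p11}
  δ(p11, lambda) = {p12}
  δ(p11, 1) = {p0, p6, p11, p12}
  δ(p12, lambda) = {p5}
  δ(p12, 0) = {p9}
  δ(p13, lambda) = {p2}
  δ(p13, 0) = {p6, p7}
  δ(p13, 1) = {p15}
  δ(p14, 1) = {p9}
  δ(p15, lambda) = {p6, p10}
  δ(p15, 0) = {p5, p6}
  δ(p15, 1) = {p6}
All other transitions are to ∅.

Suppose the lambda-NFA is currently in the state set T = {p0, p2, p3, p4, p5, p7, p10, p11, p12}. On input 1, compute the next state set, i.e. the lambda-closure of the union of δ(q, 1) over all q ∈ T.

{p0, p2, p3, p4, p5, p6, p7, p8, p10, p11, p12}

p3 on 1 → {p8, p11}.
p10 on 1 → {p11}.
p11 on 1 → {p0, p6, p11, p12}.
No 1-transition from p0, p2, p4, p5, p7, p12.
Union after reading 1: {p0, p6, p8, p11, p12}.
Now take the lambda-closure:
From p0 via lambda: add p2.
From p8 via lambda: add p7.
From p12 via lambda: add p5.
From p5 via lambda: add p3, p4.
From p4 via lambda: add p10.
No new states can be added; the closed set is {p0, p2, p3, p4, p5, p6, p7, p8, p10, p11, p12}.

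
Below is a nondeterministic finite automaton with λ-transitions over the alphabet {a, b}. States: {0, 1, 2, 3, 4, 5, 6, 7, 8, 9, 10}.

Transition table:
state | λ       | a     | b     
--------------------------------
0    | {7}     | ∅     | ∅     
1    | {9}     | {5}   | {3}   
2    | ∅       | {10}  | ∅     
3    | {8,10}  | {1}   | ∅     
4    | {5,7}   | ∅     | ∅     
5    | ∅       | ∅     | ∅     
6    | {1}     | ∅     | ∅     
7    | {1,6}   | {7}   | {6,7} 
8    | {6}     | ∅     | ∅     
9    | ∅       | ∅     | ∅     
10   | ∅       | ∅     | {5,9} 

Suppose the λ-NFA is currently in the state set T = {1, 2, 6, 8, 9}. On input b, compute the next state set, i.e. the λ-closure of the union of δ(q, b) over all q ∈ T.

{1, 3, 6, 8, 9, 10}

1 on b → {3}.
No b-transition from 2, 6, 8, 9.
Union after reading b: {3}.
Now take the λ-closure:
From 3 via λ: add 8, 10.
From 8 via λ: add 6.
From 6 via λ: add 1.
From 1 via λ: add 9.
No new states can be added; the closed set is {1, 3, 6, 8, 9, 10}.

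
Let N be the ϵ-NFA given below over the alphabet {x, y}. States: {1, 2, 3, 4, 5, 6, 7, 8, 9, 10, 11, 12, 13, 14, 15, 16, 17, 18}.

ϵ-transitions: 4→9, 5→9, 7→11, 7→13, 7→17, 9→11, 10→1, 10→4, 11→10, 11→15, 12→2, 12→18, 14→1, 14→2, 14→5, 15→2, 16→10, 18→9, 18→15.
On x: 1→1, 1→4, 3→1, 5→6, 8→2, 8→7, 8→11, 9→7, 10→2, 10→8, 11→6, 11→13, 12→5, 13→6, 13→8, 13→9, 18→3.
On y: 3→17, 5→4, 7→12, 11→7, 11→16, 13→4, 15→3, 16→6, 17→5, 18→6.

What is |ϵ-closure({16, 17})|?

9

Start with {16, 17}.
From 16 via ϵ: add 10.
From 10 via ϵ: add 1, 4.
From 4 via ϵ: add 9.
From 9 via ϵ: add 11.
From 11 via ϵ: add 15.
From 15 via ϵ: add 2.
ϵ-closure = {1, 2, 4, 9, 10, 11, 15, 16, 17}, which has 9 states.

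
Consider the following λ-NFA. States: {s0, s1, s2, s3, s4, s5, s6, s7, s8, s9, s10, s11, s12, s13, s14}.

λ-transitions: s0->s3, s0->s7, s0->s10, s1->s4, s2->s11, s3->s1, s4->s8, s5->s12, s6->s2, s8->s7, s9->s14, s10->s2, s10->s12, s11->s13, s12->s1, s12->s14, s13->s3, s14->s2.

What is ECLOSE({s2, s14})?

{s1, s2, s3, s4, s7, s8, s11, s13, s14}

Start with {s2, s14}.
From s2 via λ: add s11.
From s11 via λ: add s13.
From s13 via λ: add s3.
From s3 via λ: add s1.
From s1 via λ: add s4.
From s4 via λ: add s8.
From s8 via λ: add s7.
No new states can be added; the closed set is {s1, s2, s3, s4, s7, s8, s11, s13, s14}.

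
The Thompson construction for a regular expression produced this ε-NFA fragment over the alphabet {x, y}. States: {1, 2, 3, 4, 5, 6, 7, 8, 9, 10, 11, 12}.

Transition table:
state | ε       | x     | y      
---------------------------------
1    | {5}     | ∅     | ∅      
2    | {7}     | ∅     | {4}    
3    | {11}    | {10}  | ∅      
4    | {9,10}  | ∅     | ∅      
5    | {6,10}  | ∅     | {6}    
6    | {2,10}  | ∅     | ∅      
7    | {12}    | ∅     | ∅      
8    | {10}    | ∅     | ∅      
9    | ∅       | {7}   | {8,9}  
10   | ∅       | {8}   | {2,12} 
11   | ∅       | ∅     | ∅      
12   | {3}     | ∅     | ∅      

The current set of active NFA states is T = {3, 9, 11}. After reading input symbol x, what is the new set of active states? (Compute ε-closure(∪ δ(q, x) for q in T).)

{3, 7, 10, 11, 12}

3 on x → {10}.
9 on x → {7}.
No x-transition from 11.
Union after reading x: {7, 10}.
Now take the ε-closure:
From 7 via ε: add 12.
From 12 via ε: add 3.
From 3 via ε: add 11.
No new states can be added; the closed set is {3, 7, 10, 11, 12}.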